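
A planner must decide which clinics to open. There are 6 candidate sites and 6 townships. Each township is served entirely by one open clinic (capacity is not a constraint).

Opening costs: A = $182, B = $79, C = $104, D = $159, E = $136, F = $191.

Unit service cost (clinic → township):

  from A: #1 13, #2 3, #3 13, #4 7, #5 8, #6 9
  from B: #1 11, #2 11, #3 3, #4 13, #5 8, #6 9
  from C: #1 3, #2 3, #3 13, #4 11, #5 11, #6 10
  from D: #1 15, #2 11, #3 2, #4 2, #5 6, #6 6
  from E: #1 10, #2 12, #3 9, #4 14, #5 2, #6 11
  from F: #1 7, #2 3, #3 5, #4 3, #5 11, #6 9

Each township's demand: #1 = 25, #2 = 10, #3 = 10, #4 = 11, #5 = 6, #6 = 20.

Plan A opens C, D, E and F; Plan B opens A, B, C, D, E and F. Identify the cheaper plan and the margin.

Plan A is cheaper by 261.

Plan A: {C, D, E, F}: #1→C 3·25=75, #2→C 3·10=30, #3→D 2·10=20, #4→D 2·11=22, #5→E 2·6=12, #6→D 6·20=120. Service 279; fixed 590; total 869.
Plan B: {A, B, C, D, E, F}: #1→C 3·25=75, #2→A 3·10=30, #3→D 2·10=20, #4→D 2·11=22, #5→E 2·6=12, #6→D 6·20=120. Service 279; fixed 851; total 1130.
Difference: |869 − 1130| = 261.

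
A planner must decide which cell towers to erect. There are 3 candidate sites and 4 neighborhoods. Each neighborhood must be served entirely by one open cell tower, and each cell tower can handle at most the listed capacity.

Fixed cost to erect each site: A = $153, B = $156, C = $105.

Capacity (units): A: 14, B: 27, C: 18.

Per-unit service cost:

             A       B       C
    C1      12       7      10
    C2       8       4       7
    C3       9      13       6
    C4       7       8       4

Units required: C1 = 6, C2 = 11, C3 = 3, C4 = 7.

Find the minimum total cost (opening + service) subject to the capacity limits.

Minimum total cost: 337

Open {B}: C1→B 7·6=42, C2→B 4·11=44, C3→B 13·3=39, C4→B 8·7=56.
Loads: B carries 27/27. Service 181; fixed 156; total 337.
Next best feasible plan costs 393.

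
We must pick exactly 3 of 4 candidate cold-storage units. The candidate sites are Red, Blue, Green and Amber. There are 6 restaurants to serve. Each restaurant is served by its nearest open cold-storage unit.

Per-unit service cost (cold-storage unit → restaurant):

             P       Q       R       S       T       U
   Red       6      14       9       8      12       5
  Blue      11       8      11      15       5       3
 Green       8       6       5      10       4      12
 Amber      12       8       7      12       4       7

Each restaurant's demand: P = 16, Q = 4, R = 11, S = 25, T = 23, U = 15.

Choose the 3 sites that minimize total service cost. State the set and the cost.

Choose Red, Blue and Green; total service cost 512.

With exactly 3 open, each restaurant uses its cheapest among the chosen.
{Red, Blue, Green}: P→Red 6·16=96, Q→Green 6·4=24, R→Green 5·11=55, S→Red 8·25=200, T→Green 4·23=92, U→Blue 3·15=45. Service cost 512.
{Red, Blue, Amber}: service cost 542
{Red, Green, Amber}: service cost 542
Among all 4 size-3 choices, {Red, Blue, Green} is lowest.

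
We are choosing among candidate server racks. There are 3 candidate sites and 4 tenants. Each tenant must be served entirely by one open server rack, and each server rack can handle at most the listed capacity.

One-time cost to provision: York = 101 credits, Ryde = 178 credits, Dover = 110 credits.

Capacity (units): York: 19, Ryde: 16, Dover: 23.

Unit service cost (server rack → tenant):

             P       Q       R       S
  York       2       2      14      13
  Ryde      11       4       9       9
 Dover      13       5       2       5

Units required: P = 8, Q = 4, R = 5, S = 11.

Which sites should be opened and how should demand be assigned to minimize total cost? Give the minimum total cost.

Minimum total cost: 300

Open {York, Dover}: P→York 2·8=16, Q→York 2·4=8, R→Dover 2·5=10, S→Dover 5·11=55.
Loads: York carries 12/19, Dover carries 16/23. Service 89; fixed 211; total 300.
Next best feasible plan costs 312.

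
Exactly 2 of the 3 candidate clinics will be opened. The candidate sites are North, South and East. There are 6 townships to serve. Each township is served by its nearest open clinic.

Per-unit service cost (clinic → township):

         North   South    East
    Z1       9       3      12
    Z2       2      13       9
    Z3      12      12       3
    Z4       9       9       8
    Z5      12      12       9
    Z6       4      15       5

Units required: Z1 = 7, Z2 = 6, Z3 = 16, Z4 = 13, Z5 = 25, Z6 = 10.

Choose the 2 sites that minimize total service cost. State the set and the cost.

Choose North and East; total service cost 492.

With exactly 2 open, each township uses its cheapest among the chosen.
{North, East}: Z1→North 9·7=63, Z2→North 2·6=12, Z3→East 3·16=48, Z4→East 8·13=104, Z5→East 9·25=225, Z6→North 4·10=40. Service cost 492.
{South, East}: service cost 502
{North, South}: service cost 682
Among all 3 size-2 choices, {North, East} is lowest.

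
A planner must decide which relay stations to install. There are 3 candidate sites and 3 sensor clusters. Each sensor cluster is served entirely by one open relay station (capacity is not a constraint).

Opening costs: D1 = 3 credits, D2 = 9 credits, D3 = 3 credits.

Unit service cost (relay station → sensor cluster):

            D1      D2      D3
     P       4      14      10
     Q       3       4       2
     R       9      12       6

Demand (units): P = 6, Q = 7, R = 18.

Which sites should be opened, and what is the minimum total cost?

For any fixed open set, each sensor cluster goes to its cheapest open site; total = fixed + service.
{D1, D3}: P→D1 4·6=24, Q→D3 2·7=14, R→D3 6·18=108. Service 146; fixed 6; total 152.
{D1, D2, D3}: service 146 + fixed 15 = 161
{D3}: service 182 + fixed 3 = 185
{D1}: service 207 + fixed 3 = 210
No other subset beats 152.

Open D1 and D3; minimum total cost 152.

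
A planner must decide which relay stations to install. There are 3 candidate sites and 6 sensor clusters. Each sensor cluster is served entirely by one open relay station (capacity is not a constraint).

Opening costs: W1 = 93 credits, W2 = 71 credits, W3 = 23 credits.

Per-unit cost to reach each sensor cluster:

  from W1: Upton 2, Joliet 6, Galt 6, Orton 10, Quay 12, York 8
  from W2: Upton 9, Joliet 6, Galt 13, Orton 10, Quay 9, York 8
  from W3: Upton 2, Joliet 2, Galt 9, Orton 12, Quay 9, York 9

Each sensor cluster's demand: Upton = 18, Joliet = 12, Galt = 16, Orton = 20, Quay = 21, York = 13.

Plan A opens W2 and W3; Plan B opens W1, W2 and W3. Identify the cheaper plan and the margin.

Plan A is cheaper by 45.

Plan A: {W2, W3}: Upton→W3 2·18=36, Joliet→W3 2·12=24, Galt→W3 9·16=144, Orton→W2 10·20=200, Quay→W2 9·21=189, York→W2 8·13=104. Service 697; fixed 94; total 791.
Plan B: {W1, W2, W3}: Upton→W1 2·18=36, Joliet→W3 2·12=24, Galt→W1 6·16=96, Orton→W1 10·20=200, Quay→W2 9·21=189, York→W1 8·13=104. Service 649; fixed 187; total 836.
Difference: |791 − 836| = 45.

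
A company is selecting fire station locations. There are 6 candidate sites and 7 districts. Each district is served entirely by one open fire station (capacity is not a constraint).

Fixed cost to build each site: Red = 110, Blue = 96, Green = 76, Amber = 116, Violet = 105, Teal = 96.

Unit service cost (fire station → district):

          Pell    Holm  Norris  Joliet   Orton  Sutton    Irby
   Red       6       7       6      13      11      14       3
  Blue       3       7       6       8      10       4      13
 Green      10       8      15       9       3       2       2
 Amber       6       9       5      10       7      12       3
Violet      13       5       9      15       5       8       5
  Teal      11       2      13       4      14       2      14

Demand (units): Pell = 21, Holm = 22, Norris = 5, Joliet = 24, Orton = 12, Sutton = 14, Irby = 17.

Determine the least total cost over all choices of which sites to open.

For any fixed open set, each district goes to its cheapest open site; total = fixed + service.
{Blue, Green, Teal}: Pell→Blue 3·21=63, Holm→Teal 2·22=44, Norris→Blue 6·5=30, Joliet→Teal 4·24=96, Orton→Green 3·12=36, Sutton→Green 2·14=28, Irby→Green 2·17=34. Service 331; fixed 268; total 599.
{Amber, Teal}: service 454 + fixed 212 = 666
{Red, Green, Teal}: service 394 + fixed 282 = 676
{Red, Blue, Green, Amber, Violet, Teal}: Pell→Blue 3·21=63, Holm→Teal 2·22=44, Norris→Amber 5·5=25, Joliet→Teal 4·24=96, Orton→Green 3·12=36, Sutton→Green 2·14=28, Irby→Green 2·17=34. Service 326; fixed 599; total 925.
No other subset beats 599.

Minimum total cost: 599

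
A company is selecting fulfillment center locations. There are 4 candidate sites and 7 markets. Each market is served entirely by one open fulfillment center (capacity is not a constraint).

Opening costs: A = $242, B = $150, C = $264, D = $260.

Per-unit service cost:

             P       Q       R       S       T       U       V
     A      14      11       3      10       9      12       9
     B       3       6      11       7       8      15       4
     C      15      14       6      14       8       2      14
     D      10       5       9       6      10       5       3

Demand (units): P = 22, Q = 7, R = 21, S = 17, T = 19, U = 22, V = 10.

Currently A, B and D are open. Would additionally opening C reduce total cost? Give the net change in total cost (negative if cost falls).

No — net change +198 (cost rises by 198).

Current service cost with {A, B, D}: 558.
Adding C: each market re-picks its cheapest; new service cost 492, saving 66.
Extra fixed cost: 264. Net change = 264 − 66 = 198.
(Totals: 1210 → 1408.)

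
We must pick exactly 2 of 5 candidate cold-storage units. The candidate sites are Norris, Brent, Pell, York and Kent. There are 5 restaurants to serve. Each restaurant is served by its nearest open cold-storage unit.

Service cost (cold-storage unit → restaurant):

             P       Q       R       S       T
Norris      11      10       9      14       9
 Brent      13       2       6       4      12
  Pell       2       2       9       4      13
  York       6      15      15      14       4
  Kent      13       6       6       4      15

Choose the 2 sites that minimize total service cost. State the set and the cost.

With exactly 2 open, each restaurant uses its cheapest among the chosen.
{Pell, York}: P→Pell 2, Q→Pell 2, R→Pell 9, S→Pell 4, T→York 4. Service cost 21.
{Brent, York}: service cost 22
{Norris, Pell}: service cost 26
Among all 10 size-2 choices, {Pell, York} is lowest.

Choose Pell and York; total service cost 21.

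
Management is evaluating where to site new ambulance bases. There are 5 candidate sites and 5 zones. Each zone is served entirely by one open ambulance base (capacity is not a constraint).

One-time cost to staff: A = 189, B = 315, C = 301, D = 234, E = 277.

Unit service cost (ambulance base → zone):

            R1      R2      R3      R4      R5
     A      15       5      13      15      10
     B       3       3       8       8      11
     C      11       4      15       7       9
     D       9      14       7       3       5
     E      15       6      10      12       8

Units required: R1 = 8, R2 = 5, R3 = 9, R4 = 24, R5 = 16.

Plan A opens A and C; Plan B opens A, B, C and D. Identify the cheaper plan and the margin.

Plan A: {A, C}: R1→C 11·8=88, R2→C 4·5=20, R3→A 13·9=117, R4→C 7·24=168, R5→C 9·16=144. Service 537; fixed 490; total 1027.
Plan B: {A, B, C, D}: R1→B 3·8=24, R2→B 3·5=15, R3→D 7·9=63, R4→D 3·24=72, R5→D 5·16=80. Service 254; fixed 1039; total 1293.
Difference: |1027 − 1293| = 266.

Plan A is cheaper by 266.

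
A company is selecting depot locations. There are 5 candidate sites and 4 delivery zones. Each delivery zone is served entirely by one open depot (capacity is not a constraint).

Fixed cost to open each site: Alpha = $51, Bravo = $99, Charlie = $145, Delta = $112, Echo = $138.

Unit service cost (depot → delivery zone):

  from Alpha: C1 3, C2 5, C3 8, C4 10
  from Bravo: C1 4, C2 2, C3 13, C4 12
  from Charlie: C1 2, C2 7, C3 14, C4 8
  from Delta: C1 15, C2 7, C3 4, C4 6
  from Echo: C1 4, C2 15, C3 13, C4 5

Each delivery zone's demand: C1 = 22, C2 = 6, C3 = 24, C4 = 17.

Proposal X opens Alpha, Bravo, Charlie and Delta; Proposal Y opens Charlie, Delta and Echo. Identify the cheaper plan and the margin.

Proposal X: {Alpha, Bravo, Charlie, Delta}: C1→Charlie 2·22=44, C2→Bravo 2·6=12, C3→Delta 4·24=96, C4→Delta 6·17=102. Service 254; fixed 407; total 661.
Proposal Y: {Charlie, Delta, Echo}: C1→Charlie 2·22=44, C2→Charlie 7·6=42, C3→Delta 4·24=96, C4→Echo 5·17=85. Service 267; fixed 395; total 662.
Difference: |661 − 662| = 1.

Proposal X is cheaper by 1.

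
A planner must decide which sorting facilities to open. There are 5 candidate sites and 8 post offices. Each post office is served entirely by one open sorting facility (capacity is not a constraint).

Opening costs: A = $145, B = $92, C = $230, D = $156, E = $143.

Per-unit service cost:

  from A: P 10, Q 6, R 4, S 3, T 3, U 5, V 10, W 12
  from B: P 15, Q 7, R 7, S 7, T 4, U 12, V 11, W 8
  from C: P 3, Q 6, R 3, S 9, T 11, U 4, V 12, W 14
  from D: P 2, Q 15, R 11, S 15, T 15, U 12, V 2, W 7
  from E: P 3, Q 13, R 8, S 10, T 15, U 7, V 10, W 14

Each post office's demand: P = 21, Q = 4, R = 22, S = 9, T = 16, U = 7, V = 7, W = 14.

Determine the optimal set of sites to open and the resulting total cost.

Open A and D; minimum total cost 677.

For any fixed open set, each post office goes to its cheapest open site; total = fixed + service.
{A, D}: P→D 2·21=42, Q→A 6·4=24, R→A 4·22=88, S→A 3·9=27, T→A 3·16=48, U→A 5·7=35, V→D 2·7=14, W→D 7·14=98. Service 376; fixed 301; total 677.
{A, B, D}: service 376 + fixed 393 = 769
{B, D}: service 547 + fixed 248 = 795
{A, B, C, D, E}: P→D 2·21=42, Q→A 6·4=24, R→C 3·22=66, S→A 3·9=27, T→A 3·16=48, U→C 4·7=28, V→D 2·7=14, W→D 7·14=98. Service 347; fixed 766; total 1113.
No other subset beats 677.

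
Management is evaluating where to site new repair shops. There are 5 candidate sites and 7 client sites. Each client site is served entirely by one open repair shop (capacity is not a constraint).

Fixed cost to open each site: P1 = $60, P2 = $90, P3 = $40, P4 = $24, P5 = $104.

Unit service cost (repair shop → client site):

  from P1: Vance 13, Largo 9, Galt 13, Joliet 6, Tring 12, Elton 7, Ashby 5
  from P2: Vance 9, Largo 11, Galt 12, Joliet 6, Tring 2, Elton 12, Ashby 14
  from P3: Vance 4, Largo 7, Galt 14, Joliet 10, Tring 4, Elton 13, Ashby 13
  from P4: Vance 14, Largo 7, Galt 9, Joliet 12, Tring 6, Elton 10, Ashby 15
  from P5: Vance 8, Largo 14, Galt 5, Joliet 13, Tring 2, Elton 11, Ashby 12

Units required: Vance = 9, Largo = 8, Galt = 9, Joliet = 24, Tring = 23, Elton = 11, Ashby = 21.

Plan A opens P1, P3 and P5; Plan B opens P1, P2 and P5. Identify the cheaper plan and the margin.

Plan A: {P1, P3, P5}: Vance→P3 4·9=36, Largo→P3 7·8=56, Galt→P5 5·9=45, Joliet→P1 6·24=144, Tring→P5 2·23=46, Elton→P1 7·11=77, Ashby→P1 5·21=105. Service 509; fixed 204; total 713.
Plan B: {P1, P2, P5}: Vance→P5 8·9=72, Largo→P1 9·8=72, Galt→P5 5·9=45, Joliet→P1 6·24=144, Tring→P2 2·23=46, Elton→P1 7·11=77, Ashby→P1 5·21=105. Service 561; fixed 254; total 815.
Difference: |713 − 815| = 102.

Plan A is cheaper by 102.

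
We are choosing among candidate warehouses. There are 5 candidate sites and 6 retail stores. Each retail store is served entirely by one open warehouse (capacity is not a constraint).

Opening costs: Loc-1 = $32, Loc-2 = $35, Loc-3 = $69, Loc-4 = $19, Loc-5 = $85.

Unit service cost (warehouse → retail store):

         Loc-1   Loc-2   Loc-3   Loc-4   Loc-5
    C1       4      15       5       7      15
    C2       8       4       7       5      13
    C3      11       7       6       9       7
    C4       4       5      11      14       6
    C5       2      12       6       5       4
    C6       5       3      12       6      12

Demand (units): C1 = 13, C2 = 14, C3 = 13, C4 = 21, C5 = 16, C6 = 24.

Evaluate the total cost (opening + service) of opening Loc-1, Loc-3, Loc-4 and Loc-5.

Total cost: 641

Each retail store is assigned to its cheapest site among the open ones.
{Loc-1, Loc-3, Loc-4, Loc-5}: C1→Loc-1 4·13=52, C2→Loc-4 5·14=70, C3→Loc-3 6·13=78, C4→Loc-1 4·21=84, C5→Loc-1 2·16=32, C6→Loc-1 5·24=120. Service 436; fixed 205; total 641.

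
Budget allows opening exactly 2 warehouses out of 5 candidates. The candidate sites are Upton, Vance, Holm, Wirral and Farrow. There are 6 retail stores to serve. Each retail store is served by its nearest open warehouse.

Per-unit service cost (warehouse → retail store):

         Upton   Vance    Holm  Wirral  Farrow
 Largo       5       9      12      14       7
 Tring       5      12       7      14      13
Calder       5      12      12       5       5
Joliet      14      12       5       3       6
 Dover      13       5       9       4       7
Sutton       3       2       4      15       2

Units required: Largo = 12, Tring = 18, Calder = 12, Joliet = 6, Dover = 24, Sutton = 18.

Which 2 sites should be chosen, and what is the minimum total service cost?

Choose Upton and Wirral; total service cost 378.

With exactly 2 open, each retail store uses its cheapest among the chosen.
{Upton, Wirral}: Largo→Upton 5·12=60, Tring→Upton 5·18=90, Calder→Upton 5·12=60, Joliet→Wirral 3·6=18, Dover→Wirral 4·24=96, Sutton→Upton 3·18=54. Service cost 378.
{Upton, Vance}: service cost 438
{Upton, Farrow}: service cost 450
Among all 10 size-2 choices, {Upton, Wirral} is lowest.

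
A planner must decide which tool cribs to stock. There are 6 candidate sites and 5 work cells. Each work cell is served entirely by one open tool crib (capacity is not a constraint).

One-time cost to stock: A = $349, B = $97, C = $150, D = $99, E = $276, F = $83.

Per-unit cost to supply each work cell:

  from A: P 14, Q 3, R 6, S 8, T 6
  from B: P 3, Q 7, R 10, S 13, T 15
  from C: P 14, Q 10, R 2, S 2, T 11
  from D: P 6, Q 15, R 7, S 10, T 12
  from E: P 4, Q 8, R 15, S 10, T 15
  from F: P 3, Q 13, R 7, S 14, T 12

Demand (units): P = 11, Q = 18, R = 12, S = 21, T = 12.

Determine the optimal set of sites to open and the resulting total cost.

Open B and C; minimum total cost 604.

For any fixed open set, each work cell goes to its cheapest open site; total = fixed + service.
{B, C}: P→B 3·11=33, Q→B 7·18=126, R→C 2·12=24, S→C 2·21=42, T→C 11·12=132. Service 357; fixed 247; total 604.
{C, F}: service 411 + fixed 233 = 644
{C}: service 532 + fixed 150 = 682
{A, B, C, D, E, F}: service 225 + fixed 1054 = 1279
No other subset beats 604.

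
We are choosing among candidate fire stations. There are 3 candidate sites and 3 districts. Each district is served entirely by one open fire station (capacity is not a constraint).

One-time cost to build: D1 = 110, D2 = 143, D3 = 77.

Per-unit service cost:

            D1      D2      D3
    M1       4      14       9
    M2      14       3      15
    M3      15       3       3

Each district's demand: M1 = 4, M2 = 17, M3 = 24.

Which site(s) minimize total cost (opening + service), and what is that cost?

For any fixed open set, each district goes to its cheapest open site; total = fixed + service.
{D2}: M1→D2 14·4=56, M2→D2 3·17=51, M3→D2 3·24=72. Service 179; fixed 143; total 322.
{D2, D3}: M1→D3 9·4=36, M2→D2 3·17=51, M3→D2 3·24=72. Service 159; fixed 220; total 379.
{D1, D2}: service 139 + fixed 253 = 392
{D1, D2, D3}: service 139 + fixed 330 = 469
No other subset beats 322.

Open D2 only; minimum total cost 322.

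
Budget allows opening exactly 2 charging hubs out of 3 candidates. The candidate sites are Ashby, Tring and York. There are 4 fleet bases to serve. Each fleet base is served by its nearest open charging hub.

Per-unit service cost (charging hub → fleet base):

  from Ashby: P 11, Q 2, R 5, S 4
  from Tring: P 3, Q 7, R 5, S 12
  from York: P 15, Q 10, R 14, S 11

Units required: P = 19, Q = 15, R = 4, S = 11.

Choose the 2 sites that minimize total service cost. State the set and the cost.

With exactly 2 open, each fleet base uses its cheapest among the chosen.
{Ashby, Tring}: P→Tring 3·19=57, Q→Ashby 2·15=30, R→Ashby 5·4=20, S→Ashby 4·11=44. Service cost 151.
{Ashby, York}: service cost 303
{Tring, York}: service cost 303
Among all 3 size-2 choices, {Ashby, Tring} is lowest.

Choose Ashby and Tring; total service cost 151.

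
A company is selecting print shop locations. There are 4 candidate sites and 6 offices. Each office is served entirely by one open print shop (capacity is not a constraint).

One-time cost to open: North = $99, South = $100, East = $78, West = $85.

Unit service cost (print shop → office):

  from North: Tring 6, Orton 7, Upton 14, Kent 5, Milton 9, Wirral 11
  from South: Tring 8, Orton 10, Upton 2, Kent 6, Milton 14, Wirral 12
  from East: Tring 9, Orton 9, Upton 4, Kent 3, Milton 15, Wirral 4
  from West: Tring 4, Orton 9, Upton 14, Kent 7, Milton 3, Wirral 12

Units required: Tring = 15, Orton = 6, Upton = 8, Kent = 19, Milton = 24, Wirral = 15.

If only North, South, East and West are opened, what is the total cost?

Total cost: 669

Each office is assigned to its cheapest site among the open ones.
{North, South, East, West}: Tring→West 4·15=60, Orton→North 7·6=42, Upton→South 2·8=16, Kent→East 3·19=57, Milton→West 3·24=72, Wirral→East 4·15=60. Service 307; fixed 362; total 669.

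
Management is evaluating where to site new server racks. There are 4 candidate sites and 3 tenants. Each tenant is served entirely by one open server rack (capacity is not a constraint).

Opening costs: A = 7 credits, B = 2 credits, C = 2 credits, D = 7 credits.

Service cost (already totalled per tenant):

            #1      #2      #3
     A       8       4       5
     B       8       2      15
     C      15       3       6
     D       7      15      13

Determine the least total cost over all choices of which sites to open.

For any fixed open set, each tenant goes to its cheapest open site; total = fixed + service.
{B, C}: #1→B 8, #2→B 2, #3→C 6. Service 16; fixed 4; total 20.
{A}: #1→A 8, #2→A 4, #3→A 5. Service 17; fixed 7; total 24.
{A, B}: service 15 + fixed 9 = 24
{A, B, C, D}: #1→D 7, #2→B 2, #3→A 5. Service 14; fixed 18; total 32.
No other subset beats 20.

Minimum total cost: 20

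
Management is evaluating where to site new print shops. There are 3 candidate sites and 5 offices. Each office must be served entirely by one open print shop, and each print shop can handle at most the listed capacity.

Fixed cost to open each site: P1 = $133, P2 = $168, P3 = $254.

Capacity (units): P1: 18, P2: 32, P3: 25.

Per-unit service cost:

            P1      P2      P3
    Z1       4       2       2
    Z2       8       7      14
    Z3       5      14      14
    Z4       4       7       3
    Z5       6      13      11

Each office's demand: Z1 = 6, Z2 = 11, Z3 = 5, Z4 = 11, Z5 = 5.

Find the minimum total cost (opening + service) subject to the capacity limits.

Open {P1, P2}: Z1→P2 2·6=12, Z2→P2 7·11=77, Z3→P1 5·5=25, Z4→P2 7·11=77, Z5→P1 6·5=30.
Loads: P1 carries 10/18, P2 carries 28/32. Service 221; fixed 301; total 522.
Next best feasible plan costs 524.

Minimum total cost: 522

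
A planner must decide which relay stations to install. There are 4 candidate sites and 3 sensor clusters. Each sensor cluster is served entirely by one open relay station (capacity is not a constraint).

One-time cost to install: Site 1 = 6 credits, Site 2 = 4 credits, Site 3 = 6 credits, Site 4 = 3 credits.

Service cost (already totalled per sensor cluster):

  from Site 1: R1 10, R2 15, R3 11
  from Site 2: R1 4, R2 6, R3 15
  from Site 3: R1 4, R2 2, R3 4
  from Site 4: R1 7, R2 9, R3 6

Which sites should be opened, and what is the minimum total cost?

Open Site 3 only; minimum total cost 16.

For any fixed open set, each sensor cluster goes to its cheapest open site; total = fixed + service.
{Site 3}: R1→Site 3 4, R2→Site 3 2, R3→Site 3 4. Service 10; fixed 6; total 16.
{Site 3, Site 4}: R1→Site 3 4, R2→Site 3 2, R3→Site 3 4. Service 10; fixed 9; total 19.
{Site 2, Site 3}: R1→Site 2 4, R2→Site 3 2, R3→Site 3 4. Service 10; fixed 10; total 20.
{Site 1, Site 2, Site 3, Site 4}: service 10 + fixed 19 = 29
(All 15 nonempty subsets were checked; Site 3 only is lowest.)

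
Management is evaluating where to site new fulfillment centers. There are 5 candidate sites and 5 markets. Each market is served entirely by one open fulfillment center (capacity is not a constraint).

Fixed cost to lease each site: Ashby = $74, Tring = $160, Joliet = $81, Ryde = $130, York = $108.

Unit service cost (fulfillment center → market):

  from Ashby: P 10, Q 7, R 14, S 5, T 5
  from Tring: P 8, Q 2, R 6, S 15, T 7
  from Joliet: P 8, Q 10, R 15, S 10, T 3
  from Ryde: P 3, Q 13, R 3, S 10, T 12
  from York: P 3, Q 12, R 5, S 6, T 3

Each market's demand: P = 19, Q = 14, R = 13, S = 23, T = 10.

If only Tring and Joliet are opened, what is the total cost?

Total cost: 759

Each market is assigned to its cheapest site among the open ones.
{Tring, Joliet}: P→Tring 8·19=152, Q→Tring 2·14=28, R→Tring 6·13=78, S→Joliet 10·23=230, T→Joliet 3·10=30. Service 518; fixed 241; total 759.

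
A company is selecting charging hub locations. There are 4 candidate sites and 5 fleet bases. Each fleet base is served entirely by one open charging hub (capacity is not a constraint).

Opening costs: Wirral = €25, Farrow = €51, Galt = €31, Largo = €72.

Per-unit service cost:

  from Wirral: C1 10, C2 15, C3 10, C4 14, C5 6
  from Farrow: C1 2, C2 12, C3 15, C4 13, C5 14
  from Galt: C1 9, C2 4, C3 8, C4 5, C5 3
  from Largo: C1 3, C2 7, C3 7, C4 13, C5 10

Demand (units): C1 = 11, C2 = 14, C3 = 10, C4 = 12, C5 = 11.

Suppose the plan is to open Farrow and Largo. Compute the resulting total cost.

Each fleet base is assigned to its cheapest site among the open ones.
{Farrow, Largo}: C1→Farrow 2·11=22, C2→Largo 7·14=98, C3→Largo 7·10=70, C4→Farrow 13·12=156, C5→Largo 10·11=110. Service 456; fixed 123; total 579.

Total cost: 579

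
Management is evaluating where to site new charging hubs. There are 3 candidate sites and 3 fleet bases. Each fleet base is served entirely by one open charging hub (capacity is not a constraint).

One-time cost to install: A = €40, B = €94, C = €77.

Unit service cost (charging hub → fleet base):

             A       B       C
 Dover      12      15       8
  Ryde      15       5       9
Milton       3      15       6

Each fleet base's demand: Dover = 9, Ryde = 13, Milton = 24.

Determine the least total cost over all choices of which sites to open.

For any fixed open set, each fleet base goes to its cheapest open site; total = fixed + service.
{A, C}: Dover→C 8·9=72, Ryde→C 9·13=117, Milton→A 3·24=72. Service 261; fixed 117; total 378.
{A, B}: Dover→A 12·9=108, Ryde→B 5·13=65, Milton→A 3·24=72. Service 245; fixed 134; total 379.
{C}: Dover→C 8·9=72, Ryde→C 9·13=117, Milton→C 6·24=144. Service 333; fixed 77; total 410.
{A, B, C}: service 209 + fixed 211 = 420
No other subset beats 378.

Minimum total cost: 378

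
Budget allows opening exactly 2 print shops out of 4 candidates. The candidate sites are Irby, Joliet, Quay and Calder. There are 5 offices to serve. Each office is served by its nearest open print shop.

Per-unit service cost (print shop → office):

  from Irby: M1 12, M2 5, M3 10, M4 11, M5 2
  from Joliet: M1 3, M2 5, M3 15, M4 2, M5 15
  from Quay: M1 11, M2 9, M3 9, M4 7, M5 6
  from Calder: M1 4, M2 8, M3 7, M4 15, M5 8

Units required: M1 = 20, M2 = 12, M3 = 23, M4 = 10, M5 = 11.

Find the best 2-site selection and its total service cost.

Choose Joliet and Calder; total service cost 389.

With exactly 2 open, each office uses its cheapest among the chosen.
{Joliet, Calder}: M1→Joliet 3·20=60, M2→Joliet 5·12=60, M3→Calder 7·23=161, M4→Joliet 2·10=20, M5→Calder 8·11=88. Service cost 389.
{Irby, Joliet}: service cost 392
{Joliet, Quay}: service cost 413
Among all 6 size-2 choices, {Joliet, Calder} is lowest.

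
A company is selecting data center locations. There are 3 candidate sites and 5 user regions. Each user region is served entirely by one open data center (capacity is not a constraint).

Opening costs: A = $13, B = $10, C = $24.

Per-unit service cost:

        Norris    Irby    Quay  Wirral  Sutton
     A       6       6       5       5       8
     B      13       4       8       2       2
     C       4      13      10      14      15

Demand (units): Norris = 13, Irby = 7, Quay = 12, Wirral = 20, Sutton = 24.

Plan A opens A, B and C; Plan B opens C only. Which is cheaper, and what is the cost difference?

Plan A: {A, B, C}: Norris→C 4·13=52, Irby→B 4·7=28, Quay→A 5·12=60, Wirral→B 2·20=40, Sutton→B 2·24=48. Service 228; fixed 47; total 275.
Plan B: {C}: Norris→C 4·13=52, Irby→C 13·7=91, Quay→C 10·12=120, Wirral→C 14·20=280, Sutton→C 15·24=360. Service 903; fixed 24; total 927.
Difference: |275 − 927| = 652.

Plan A is cheaper by 652.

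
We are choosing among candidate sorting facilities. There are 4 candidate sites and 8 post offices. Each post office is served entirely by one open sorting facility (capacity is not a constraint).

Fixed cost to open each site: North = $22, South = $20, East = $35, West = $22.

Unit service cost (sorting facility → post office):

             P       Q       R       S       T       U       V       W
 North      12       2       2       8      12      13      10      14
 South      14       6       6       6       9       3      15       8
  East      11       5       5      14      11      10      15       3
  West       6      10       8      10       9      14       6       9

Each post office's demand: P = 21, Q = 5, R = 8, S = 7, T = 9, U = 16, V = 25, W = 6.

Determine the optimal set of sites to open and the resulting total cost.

Open North, South and West; minimum total cost 585.

For any fixed open set, each post office goes to its cheapest open site; total = fixed + service.
{North, South, West}: P→West 6·21=126, Q→North 2·5=10, R→North 2·8=16, S→South 6·7=42, T→South 9·9=81, U→South 3·16=48, V→West 6·25=150, W→South 8·6=48. Service 521; fixed 64; total 585.
{North, South, East, West}: service 491 + fixed 99 = 590
{South, East, West}: service 530 + fixed 77 = 607
{South}: service 966 + fixed 20 = 986
No other subset beats 585.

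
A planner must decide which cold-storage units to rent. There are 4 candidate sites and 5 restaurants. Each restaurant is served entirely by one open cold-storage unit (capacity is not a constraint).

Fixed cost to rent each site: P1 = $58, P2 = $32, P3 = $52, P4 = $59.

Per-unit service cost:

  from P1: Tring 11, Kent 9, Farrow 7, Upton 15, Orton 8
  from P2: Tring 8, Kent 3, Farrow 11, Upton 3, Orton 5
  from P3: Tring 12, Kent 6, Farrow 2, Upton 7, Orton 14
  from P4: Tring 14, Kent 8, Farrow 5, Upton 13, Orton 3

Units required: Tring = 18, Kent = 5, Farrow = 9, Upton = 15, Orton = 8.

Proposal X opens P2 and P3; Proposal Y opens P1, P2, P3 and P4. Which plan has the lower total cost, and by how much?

Proposal X: {P2, P3}: Tring→P2 8·18=144, Kent→P2 3·5=15, Farrow→P3 2·9=18, Upton→P2 3·15=45, Orton→P2 5·8=40. Service 262; fixed 84; total 346.
Proposal Y: {P1, P2, P3, P4}: Tring→P2 8·18=144, Kent→P2 3·5=15, Farrow→P3 2·9=18, Upton→P2 3·15=45, Orton→P4 3·8=24. Service 246; fixed 201; total 447.
Difference: |346 − 447| = 101.

Proposal X is cheaper by 101.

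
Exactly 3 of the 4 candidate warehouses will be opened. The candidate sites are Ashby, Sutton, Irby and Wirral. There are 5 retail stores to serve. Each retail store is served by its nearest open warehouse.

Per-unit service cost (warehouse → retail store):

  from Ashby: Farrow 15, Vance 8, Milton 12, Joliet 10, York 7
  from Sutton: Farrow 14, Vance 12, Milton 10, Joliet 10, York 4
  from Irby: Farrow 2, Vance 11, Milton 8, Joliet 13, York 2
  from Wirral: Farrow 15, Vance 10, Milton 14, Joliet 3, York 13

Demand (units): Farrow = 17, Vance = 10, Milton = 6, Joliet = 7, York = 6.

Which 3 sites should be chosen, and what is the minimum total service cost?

Choose Ashby, Irby and Wirral; total service cost 195.

With exactly 3 open, each retail store uses its cheapest among the chosen.
{Ashby, Irby, Wirral}: Farrow→Irby 2·17=34, Vance→Ashby 8·10=80, Milton→Irby 8·6=48, Joliet→Wirral 3·7=21, York→Irby 2·6=12. Service cost 195.
{Sutton, Irby, Wirral}: service cost 215
{Ashby, Sutton, Irby}: service cost 244
Among all 4 size-3 choices, {Ashby, Irby, Wirral} is lowest.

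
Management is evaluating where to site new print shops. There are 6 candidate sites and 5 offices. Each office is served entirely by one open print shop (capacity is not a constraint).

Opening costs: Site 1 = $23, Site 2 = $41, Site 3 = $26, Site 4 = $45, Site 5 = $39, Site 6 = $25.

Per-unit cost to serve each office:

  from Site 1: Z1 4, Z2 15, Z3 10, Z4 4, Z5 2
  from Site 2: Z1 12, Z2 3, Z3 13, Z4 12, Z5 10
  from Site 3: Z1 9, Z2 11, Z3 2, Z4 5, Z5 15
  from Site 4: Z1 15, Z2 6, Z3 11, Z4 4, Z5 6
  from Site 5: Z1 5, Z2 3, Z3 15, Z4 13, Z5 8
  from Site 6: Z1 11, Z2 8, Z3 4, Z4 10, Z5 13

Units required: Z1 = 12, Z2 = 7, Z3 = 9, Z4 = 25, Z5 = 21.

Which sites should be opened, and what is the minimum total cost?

Open Site 1, Site 3 and Site 5; minimum total cost 317.

For any fixed open set, each office goes to its cheapest open site; total = fixed + service.
{Site 1, Site 3, Site 5}: Z1→Site 1 4·12=48, Z2→Site 5 3·7=21, Z3→Site 3 2·9=18, Z4→Site 1 4·25=100, Z5→Site 1 2·21=42. Service 229; fixed 88; total 317.
{Site 1, Site 2, Site 3}: Z1→Site 1 4·12=48, Z2→Site 2 3·7=21, Z3→Site 3 2·9=18, Z4→Site 1 4·25=100, Z5→Site 1 2·21=42. Service 229; fixed 90; total 319.
{Site 1, Site 6}: service 282 + fixed 48 = 330
{Site 1, Site 2, Site 3, Site 4, Site 5, Site 6}: Z1→Site 1 4·12=48, Z2→Site 2 3·7=21, Z3→Site 3 2·9=18, Z4→Site 1 4·25=100, Z5→Site 1 2·21=42. Service 229; fixed 199; total 428.
No other subset beats 317.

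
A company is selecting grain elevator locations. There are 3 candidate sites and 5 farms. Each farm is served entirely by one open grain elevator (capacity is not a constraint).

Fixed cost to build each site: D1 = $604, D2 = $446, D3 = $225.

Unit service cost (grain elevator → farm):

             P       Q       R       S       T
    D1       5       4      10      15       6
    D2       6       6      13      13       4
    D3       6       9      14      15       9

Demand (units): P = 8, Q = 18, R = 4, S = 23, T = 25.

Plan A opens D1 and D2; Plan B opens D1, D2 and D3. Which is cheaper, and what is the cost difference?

Plan A: {D1, D2}: P→D1 5·8=40, Q→D1 4·18=72, R→D1 10·4=40, S→D2 13·23=299, T→D2 4·25=100. Service 551; fixed 1050; total 1601.
Plan B: {D1, D2, D3}: P→D1 5·8=40, Q→D1 4·18=72, R→D1 10·4=40, S→D2 13·23=299, T→D2 4·25=100. Service 551; fixed 1275; total 1826.
Difference: |1601 − 1826| = 225.

Plan A is cheaper by 225.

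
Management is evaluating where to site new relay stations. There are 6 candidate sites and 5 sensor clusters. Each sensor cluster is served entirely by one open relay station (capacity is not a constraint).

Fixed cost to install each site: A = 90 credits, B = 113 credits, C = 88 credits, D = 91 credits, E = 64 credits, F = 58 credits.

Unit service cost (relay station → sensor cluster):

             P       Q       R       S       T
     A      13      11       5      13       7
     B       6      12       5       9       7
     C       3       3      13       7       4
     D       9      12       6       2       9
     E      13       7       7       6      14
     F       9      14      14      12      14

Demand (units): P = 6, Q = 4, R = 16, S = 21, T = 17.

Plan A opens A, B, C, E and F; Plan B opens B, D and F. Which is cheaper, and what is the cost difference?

Plan A: {A, B, C, E, F}: P→C 3·6=18, Q→C 3·4=12, R→A 5·16=80, S→E 6·21=126, T→C 4·17=68. Service 304; fixed 413; total 717.
Plan B: {B, D, F}: P→B 6·6=36, Q→B 12·4=48, R→B 5·16=80, S→D 2·21=42, T→B 7·17=119. Service 325; fixed 262; total 587.
Difference: |717 − 587| = 130.

Plan B is cheaper by 130.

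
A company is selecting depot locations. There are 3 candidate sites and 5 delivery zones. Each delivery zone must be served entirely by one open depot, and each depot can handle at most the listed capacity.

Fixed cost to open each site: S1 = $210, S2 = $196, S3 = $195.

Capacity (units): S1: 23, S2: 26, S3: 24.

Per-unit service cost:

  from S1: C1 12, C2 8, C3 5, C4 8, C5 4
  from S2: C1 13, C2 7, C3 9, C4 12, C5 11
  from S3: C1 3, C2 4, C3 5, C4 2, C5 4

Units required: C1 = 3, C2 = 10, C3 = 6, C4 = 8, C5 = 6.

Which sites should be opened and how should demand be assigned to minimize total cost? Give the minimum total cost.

Open {S1, S3}: C1→S3 3·3=9, C2→S3 4·10=40, C3→S1 5·6=30, C4→S3 2·8=16, C5→S1 4·6=24.
Loads: S1 carries 12/23, S3 carries 21/24. Service 119; fixed 405; total 524.
Next best feasible plan costs 540.

Minimum total cost: 524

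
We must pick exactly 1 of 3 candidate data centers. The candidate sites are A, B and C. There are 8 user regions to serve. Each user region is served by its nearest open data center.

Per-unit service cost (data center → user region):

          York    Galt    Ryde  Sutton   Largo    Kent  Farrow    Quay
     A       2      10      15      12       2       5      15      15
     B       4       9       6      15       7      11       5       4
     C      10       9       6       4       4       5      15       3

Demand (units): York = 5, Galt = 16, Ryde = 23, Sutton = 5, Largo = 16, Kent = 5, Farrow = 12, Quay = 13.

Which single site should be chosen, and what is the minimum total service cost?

With exactly 1 open, each user region uses its cheapest among the chosen.
{B}: York→B 4·5=20, Galt→B 9·16=144, Ryde→B 6·23=138, Sutton→B 15·5=75, Largo→B 7·16=112, Kent→B 11·5=55, Farrow→B 5·12=60, Quay→B 4·13=52. Service cost 656.
{C}: service cost 660
{A}: service cost 1007
Among all 3 size-1 choices, {B} is lowest.

Choose B only; total service cost 656.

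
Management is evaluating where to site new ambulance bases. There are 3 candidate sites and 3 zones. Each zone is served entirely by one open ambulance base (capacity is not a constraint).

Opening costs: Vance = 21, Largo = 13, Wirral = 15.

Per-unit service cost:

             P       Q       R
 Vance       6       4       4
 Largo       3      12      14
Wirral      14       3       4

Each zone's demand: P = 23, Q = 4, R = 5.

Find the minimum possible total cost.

Minimum total cost: 129

For any fixed open set, each zone goes to its cheapest open site; total = fixed + service.
{Largo, Wirral}: P→Largo 3·23=69, Q→Wirral 3·4=12, R→Wirral 4·5=20. Service 101; fixed 28; total 129.
{Vance, Largo}: service 105 + fixed 34 = 139
{Vance, Largo, Wirral}: P→Largo 3·23=69, Q→Wirral 3·4=12, R→Vance 4·5=20. Service 101; fixed 49; total 150.
{Largo}: P→Largo 3·23=69, Q→Largo 12·4=48, R→Largo 14·5=70. Service 187; fixed 13; total 200.
No other subset beats 129.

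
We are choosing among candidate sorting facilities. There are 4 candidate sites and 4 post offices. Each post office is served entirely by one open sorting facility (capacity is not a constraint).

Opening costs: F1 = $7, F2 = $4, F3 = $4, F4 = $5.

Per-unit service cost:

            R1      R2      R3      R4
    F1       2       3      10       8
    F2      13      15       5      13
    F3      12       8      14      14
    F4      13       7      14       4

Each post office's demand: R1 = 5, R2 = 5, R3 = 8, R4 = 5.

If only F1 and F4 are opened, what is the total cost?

Total cost: 137

Each post office is assigned to its cheapest site among the open ones.
{F1, F4}: R1→F1 2·5=10, R2→F1 3·5=15, R3→F1 10·8=80, R4→F4 4·5=20. Service 125; fixed 12; total 137.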